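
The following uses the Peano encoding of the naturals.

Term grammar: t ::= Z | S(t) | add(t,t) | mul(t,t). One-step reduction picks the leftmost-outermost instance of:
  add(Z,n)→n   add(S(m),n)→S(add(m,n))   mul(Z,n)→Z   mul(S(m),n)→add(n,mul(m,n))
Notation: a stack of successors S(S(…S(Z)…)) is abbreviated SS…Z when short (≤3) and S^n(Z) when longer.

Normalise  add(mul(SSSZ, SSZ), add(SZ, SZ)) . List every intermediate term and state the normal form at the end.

  start: add(mul(SSSZ, SSZ), add(SZ, SZ))
  →1  add(add(SSZ, mul(SSZ, SSZ)), add(SZ, SZ))
  →2  add(S(add(SZ, mul(SSZ, SSZ))), add(SZ, SZ))
  →3  S(add(add(SZ, mul(SSZ, SSZ)), add(SZ, SZ)))
  →4  S(add(S(add(Z, mul(SSZ, SSZ))), add(SZ, SZ)))
  →5  S(S(add(add(Z, mul(SSZ, SSZ)), add(SZ, SZ))))
  →6  S(S(add(mul(SSZ, SSZ), add(SZ, SZ))))
  →7  S(S(add(add(SSZ, mul(SZ, SSZ)), add(SZ, SZ))))
  →8  S(S(add(S(add(SZ, mul(SZ, SSZ))), add(SZ, SZ))))
  →9  S(S(S(add(add(SZ, mul(SZ, SSZ)), add(SZ, SZ)))))
  →10  S(S(S(add(S(add(Z, mul(SZ, SSZ))), add(SZ, SZ)))))
  →11  S(S(S(S(add(add(Z, mul(SZ, SSZ)), add(SZ, SZ))))))
  →12  S(S(S(S(add(mul(SZ, SSZ), add(SZ, SZ))))))
  →13  S(S(S(S(add(add(SSZ, mul(Z, SSZ)), add(SZ, SZ))))))
  →14  S(S(S(S(add(S(add(SZ, mul(Z, SSZ))), add(SZ, SZ))))))
  →15  S(S(S(S(S(add(add(SZ, mul(Z, SSZ)), add(SZ, SZ)))))))
  →16  S(S(S(S(S(add(S(add(Z, mul(Z, SSZ))), add(SZ, SZ)))))))
  →17  S(S(S(S(S(S(add(add(Z, mul(Z, SSZ)), add(SZ, SZ))))))))
  →18  S(S(S(S(S(S(add(mul(Z, SSZ), add(SZ, SZ))))))))
  →19  S(S(S(S(S(S(add(Z, add(SZ, SZ))))))))
  →20  S(S(S(S(S(S(add(SZ, SZ)))))))
  →21  S(S(S(S(S(S(S(add(Z, SZ))))))))
  →22  S^8(Z)

Answer: normal form = S^8(Z)  (in 22 steps)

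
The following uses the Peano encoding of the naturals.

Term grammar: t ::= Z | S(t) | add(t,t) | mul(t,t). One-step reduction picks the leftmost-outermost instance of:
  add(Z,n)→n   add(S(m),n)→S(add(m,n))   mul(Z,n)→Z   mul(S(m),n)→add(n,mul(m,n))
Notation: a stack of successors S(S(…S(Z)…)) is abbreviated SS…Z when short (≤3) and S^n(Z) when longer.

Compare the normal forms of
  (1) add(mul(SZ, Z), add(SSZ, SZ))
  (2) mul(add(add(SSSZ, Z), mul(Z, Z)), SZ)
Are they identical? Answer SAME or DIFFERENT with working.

Term A:
  start: add(mul(SZ, Z), add(SSZ, SZ))
  step 1: add(add(Z, mul(Z, Z)), add(SSZ, SZ))
  step 2: add(mul(Z, Z), add(SSZ, SZ))
  step 3: add(Z, add(SSZ, SZ))
  step 4: add(SSZ, SZ)
  step 5: S(add(SZ, SZ))
  step 6: S(S(add(Z, SZ)))
  step 7: SSSZ

Term B:
  start: mul(add(add(SSSZ, Z), mul(Z, Z)), SZ)
  step 1: mul(add(S(add(SSZ, Z)), mul(Z, Z)), SZ)
  step 2: mul(S(add(add(SSZ, Z), mul(Z, Z))), SZ)
  step 3: add(SZ, mul(add(add(SSZ, Z), mul(Z, Z)), SZ))
  step 4: S(add(Z, mul(add(add(SSZ, Z), mul(Z, Z)), SZ)))
  step 5: S(mul(add(add(SSZ, Z), mul(Z, Z)), SZ))
  step 6: S(mul(add(S(add(SZ, Z)), mul(Z, Z)), SZ))
  step 7: S(mul(S(add(add(SZ, Z), mul(Z, Z))), SZ))
  step 8: S(add(SZ, mul(add(add(SZ, Z), mul(Z, Z)), SZ)))
  step 9: S(S(add(Z, mul(add(add(SZ, Z), mul(Z, Z)), SZ))))
  step 10: S(S(mul(add(add(SZ, Z), mul(Z, Z)), SZ)))
  step 11: S(S(mul(add(S(add(Z, Z)), mul(Z, Z)), SZ)))
  step 12: S(S(mul(S(add(add(Z, Z), mul(Z, Z))), SZ)))
  step 13: S(S(add(SZ, mul(add(add(Z, Z), mul(Z, Z)), SZ))))
  step 14: S(S(S(add(Z, mul(add(add(Z, Z), mul(Z, Z)), SZ)))))
  step 15: S(S(S(mul(add(add(Z, Z), mul(Z, Z)), SZ))))
  step 16: S(S(S(mul(add(Z, mul(Z, Z)), SZ))))
  step 17: S(S(S(mul(mul(Z, Z), SZ))))
  step 18: S(S(S(mul(Z, SZ))))
  step 19: SSSZ

Answer: SAME — A ⇓ SSSZ, B ⇓ SSSZ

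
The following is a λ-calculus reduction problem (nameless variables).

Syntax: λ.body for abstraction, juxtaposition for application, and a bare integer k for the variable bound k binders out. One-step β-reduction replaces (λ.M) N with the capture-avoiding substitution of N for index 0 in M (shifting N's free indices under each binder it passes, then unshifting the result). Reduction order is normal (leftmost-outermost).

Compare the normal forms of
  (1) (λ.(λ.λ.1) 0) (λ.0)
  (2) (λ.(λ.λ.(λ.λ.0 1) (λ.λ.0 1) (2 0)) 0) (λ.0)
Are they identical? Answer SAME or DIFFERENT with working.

Answer: DIFFERENT — A ⇓ λ.λ.0, B ⇓ λ.0 (λ.λ.0 1)

Derivation:
Term A:
  start: (λ.(λ.λ.1) 0) (λ.0)
  →1  (λ.λ.1) (λ.0)
  →2  λ.λ.0

Term B:
  start: (λ.(λ.λ.(λ.λ.0 1) (λ.λ.0 1) (2 0)) 0) (λ.0)
  →1  (λ.λ.(λ.λ.0 1) (λ.λ.0 1) ((λ.0) 0)) (λ.0)
  →2  λ.(λ.λ.0 1) (λ.λ.0 1) ((λ.0) 0)
  →3  λ.(λ.0 (λ.λ.0 1)) ((λ.0) 0)
  →4  λ.(λ.0) 0 (λ.λ.0 1)
  →5  λ.0 (λ.λ.0 1)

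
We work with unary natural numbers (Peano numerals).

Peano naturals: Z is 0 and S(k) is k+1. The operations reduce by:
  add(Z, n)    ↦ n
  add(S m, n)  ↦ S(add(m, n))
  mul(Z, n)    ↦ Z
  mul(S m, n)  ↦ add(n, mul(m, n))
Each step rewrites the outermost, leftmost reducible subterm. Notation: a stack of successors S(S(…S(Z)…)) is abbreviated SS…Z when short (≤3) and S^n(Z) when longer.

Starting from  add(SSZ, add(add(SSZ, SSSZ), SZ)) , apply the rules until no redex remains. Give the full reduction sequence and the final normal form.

  start: add(SSZ, add(add(SSZ, SSSZ), SZ))
  →1  S(add(SZ, add(add(SSZ, SSSZ), SZ)))
  →2  S(S(add(Z, add(add(SSZ, SSSZ), SZ))))
  →3  S(S(add(add(SSZ, SSSZ), SZ)))
  →4  S(S(add(S(add(SZ, SSSZ)), SZ)))
  →5  S(S(S(add(add(SZ, SSSZ), SZ))))
  →6  S(S(S(add(S(add(Z, SSSZ)), SZ))))
  →7  S(S(S(S(add(add(Z, SSSZ), SZ)))))
  →8  S(S(S(S(add(SSSZ, SZ)))))
  →9  S(S(S(S(S(add(SSZ, SZ))))))
  →10  S(S(S(S(S(S(add(SZ, SZ)))))))
  →11  S(S(S(S(S(S(S(add(Z, SZ))))))))
  →12  S^8(Z)

Answer: normal form = S^8(Z)  (in 12 steps)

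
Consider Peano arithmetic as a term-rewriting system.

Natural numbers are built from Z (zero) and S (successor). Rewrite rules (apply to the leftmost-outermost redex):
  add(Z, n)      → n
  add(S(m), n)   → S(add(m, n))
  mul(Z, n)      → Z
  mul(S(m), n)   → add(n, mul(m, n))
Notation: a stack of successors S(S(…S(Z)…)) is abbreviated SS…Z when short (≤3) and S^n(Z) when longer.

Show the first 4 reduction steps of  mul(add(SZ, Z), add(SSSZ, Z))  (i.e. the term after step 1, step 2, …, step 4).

Answer: after 4 steps: S(add(add(SSZ, Z), mul(add(Z, Z), add(SSSZ, Z))))

Reduction:
  start: mul(add(SZ, Z), add(SSSZ, Z))
  step 1: mul(S(add(Z, Z)), add(SSSZ, Z))
  step 2: add(add(SSSZ, Z), mul(add(Z, Z), add(SSSZ, Z)))
  step 3: add(S(add(SSZ, Z)), mul(add(Z, Z), add(SSSZ, Z)))
  step 4: S(add(add(SSZ, Z), mul(add(Z, Z), add(SSSZ, Z))))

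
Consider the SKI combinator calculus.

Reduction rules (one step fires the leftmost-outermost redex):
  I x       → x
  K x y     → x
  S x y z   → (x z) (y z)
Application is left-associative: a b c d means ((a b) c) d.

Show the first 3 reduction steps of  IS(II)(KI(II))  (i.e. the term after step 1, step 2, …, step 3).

Answer: after 3 steps: SII

Working:
  start: IS(II)(KI(II))
  [1] S(II)(KI(II))
  [2] SI(KI(II))
  [3] SII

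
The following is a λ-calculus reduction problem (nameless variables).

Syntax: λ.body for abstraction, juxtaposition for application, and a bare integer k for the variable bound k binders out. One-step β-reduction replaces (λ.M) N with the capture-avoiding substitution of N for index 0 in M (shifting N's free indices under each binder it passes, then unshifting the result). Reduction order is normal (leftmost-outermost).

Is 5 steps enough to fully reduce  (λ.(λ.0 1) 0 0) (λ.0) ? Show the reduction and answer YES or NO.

  start: (λ.(λ.0 1) 0 0) (λ.0)
  [1] (λ.0 (λ.0)) (λ.0) (λ.0)
  [2] (λ.0) (λ.0) (λ.0)
  [3] (λ.0) (λ.0)
  [4] λ.0

Answer: YES — reaches normal form λ.0 in 4 ≤ 5 steps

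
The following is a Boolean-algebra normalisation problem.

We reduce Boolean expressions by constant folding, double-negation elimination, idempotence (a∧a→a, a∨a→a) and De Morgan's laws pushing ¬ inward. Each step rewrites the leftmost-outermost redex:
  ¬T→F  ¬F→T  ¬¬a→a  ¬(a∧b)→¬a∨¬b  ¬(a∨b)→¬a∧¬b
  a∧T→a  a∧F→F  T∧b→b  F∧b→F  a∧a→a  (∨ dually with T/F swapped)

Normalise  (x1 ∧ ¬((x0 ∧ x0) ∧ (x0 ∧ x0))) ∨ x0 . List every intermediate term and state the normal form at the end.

Answer: normal form = (x1 ∧ ¬x0) ∨ x0  (in 4 steps)

Derivation:
  start: (x1 ∧ ¬((x0 ∧ x0) ∧ (x0 ∧ x0))) ∨ x0
  →1  (x1 ∧ (¬(x0 ∧ x0) ∨ ¬(x0 ∧ x0))) ∨ x0
  →2  (x1 ∧ ¬(x0 ∧ x0)) ∨ x0
  →3  (x1 ∧ (¬x0 ∨ ¬x0)) ∨ x0
  →4  (x1 ∧ ¬x0) ∨ x0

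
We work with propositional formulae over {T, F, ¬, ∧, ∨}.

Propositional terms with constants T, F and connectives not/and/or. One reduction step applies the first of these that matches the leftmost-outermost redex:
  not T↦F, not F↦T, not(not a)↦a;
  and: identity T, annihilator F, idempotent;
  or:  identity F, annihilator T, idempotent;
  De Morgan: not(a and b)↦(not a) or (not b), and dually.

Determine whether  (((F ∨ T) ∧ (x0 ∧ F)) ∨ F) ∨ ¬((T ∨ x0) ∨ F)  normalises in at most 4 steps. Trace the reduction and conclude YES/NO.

  start: (((F ∨ T) ∧ (x0 ∧ F)) ∨ F) ∨ ¬((T ∨ x0) ∨ F)
  →1  ((F ∨ T) ∧ (x0 ∧ F)) ∨ ¬((T ∨ x0) ∨ F)
  →2  (T ∧ (x0 ∧ F)) ∨ ¬((T ∨ x0) ∨ F)
  →3  (x0 ∧ F) ∨ ¬((T ∨ x0) ∨ F)
  →4  F ∨ ¬((T ∨ x0) ∨ F)

Answer: NO — after 4 steps the term is F ∨ ¬((T ∨ x0) ∨ F), not yet normal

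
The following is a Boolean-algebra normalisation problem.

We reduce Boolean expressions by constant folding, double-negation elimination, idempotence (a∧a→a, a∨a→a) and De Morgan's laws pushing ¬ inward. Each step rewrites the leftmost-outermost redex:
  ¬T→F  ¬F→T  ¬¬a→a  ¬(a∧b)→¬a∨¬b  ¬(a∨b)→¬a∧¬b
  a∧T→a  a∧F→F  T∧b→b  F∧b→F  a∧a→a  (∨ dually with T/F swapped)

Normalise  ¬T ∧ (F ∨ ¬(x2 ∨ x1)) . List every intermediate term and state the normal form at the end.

Answer: normal form = F  (in 2 steps)

Working:
  start: ¬T ∧ (F ∨ ¬(x2 ∨ x1))
  step 1: F ∧ (F ∨ ¬(x2 ∨ x1))
  step 2: F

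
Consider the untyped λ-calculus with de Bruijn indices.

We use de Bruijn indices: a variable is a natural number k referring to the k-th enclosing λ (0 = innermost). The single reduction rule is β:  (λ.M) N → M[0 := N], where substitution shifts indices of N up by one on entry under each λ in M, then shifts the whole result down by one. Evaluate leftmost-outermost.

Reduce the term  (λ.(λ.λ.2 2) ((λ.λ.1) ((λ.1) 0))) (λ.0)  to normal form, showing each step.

Answer: normal form = λ.λ.0  (in 3 steps)

Reduction:
  start: (λ.(λ.λ.2 2) ((λ.λ.1) ((λ.1) 0))) (λ.0)
  [1] (λ.λ.(λ.0) (λ.0)) ((λ.λ.1) ((λ.λ.0) (λ.0)))
  [2] λ.(λ.0) (λ.0)
  [3] λ.λ.0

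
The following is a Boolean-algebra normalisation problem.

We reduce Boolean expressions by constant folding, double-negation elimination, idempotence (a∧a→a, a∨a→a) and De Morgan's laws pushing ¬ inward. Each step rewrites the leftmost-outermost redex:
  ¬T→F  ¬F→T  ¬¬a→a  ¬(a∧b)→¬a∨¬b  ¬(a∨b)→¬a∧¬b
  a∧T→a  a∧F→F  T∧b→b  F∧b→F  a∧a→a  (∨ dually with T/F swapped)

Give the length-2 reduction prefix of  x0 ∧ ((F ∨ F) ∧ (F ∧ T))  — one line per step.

  start: x0 ∧ ((F ∨ F) ∧ (F ∧ T))
  step 1: x0 ∧ (F ∧ (F ∧ T))
  step 2: x0 ∧ F

Answer: after 2 steps: x0 ∧ F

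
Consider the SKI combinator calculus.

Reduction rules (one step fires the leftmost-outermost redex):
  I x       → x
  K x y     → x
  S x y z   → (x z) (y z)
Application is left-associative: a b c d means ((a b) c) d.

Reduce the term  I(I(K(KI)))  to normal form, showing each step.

  start: I(I(K(KI)))
  [1] I(K(KI))
  [2] K(KI)

Answer: normal form = K(KI)  (in 2 steps)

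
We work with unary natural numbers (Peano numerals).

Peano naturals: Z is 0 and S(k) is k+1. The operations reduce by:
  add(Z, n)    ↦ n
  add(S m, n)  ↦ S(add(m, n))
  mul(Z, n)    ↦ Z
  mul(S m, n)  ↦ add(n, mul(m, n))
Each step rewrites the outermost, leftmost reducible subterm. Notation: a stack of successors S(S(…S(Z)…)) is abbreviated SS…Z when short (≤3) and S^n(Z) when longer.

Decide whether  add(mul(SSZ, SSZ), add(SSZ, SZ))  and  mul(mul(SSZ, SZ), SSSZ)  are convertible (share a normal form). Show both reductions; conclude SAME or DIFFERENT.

Answer: DIFFERENT — A ⇓ S^7(Z), B ⇓ S^6(Z)

Reduction:
Term A:
  start: add(mul(SSZ, SSZ), add(SSZ, SZ))
  step 1: add(add(SSZ, mul(SZ, SSZ)), add(SSZ, SZ))
  step 2: add(S(add(SZ, mul(SZ, SSZ))), add(SSZ, SZ))
  step 3: S(add(add(SZ, mul(SZ, SSZ)), add(SSZ, SZ)))
  step 4: S(add(S(add(Z, mul(SZ, SSZ))), add(SSZ, SZ)))
  step 5: S(S(add(add(Z, mul(SZ, SSZ)), add(SSZ, SZ))))
  step 6: S(S(add(mul(SZ, SSZ), add(SSZ, SZ))))
  step 7: S(S(add(add(SSZ, mul(Z, SSZ)), add(SSZ, SZ))))
  step 8: S(S(add(S(add(SZ, mul(Z, SSZ))), add(SSZ, SZ))))
  step 9: S(S(S(add(add(SZ, mul(Z, SSZ)), add(SSZ, SZ)))))
  step 10: S(S(S(add(S(add(Z, mul(Z, SSZ))), add(SSZ, SZ)))))
  step 11: S(S(S(S(add(add(Z, mul(Z, SSZ)), add(SSZ, SZ))))))
  step 12: S(S(S(S(add(mul(Z, SSZ), add(SSZ, SZ))))))
  step 13: S(S(S(S(add(Z, add(SSZ, SZ))))))
  step 14: S(S(S(S(add(SSZ, SZ)))))
  step 15: S(S(S(S(S(add(SZ, SZ))))))
  step 16: S(S(S(S(S(S(add(Z, SZ)))))))
  step 17: S^7(Z)

Term B:
  start: mul(mul(SSZ, SZ), SSSZ)
  step 1: mul(add(SZ, mul(SZ, SZ)), SSSZ)
  step 2: mul(S(add(Z, mul(SZ, SZ))), SSSZ)
  step 3: add(SSSZ, mul(add(Z, mul(SZ, SZ)), SSSZ))
  step 4: S(add(SSZ, mul(add(Z, mul(SZ, SZ)), SSSZ)))
  step 5: S(S(add(SZ, mul(add(Z, mul(SZ, SZ)), SSSZ))))
  step 6: S(S(S(add(Z, mul(add(Z, mul(SZ, SZ)), SSSZ)))))
  step 7: S(S(S(mul(add(Z, mul(SZ, SZ)), SSSZ))))
  step 8: S(S(S(mul(mul(SZ, SZ), SSSZ))))
  step 9: S(S(S(mul(add(SZ, mul(Z, SZ)), SSSZ))))
  step 10: S(S(S(mul(S(add(Z, mul(Z, SZ))), SSSZ))))
  step 11: S(S(S(add(SSSZ, mul(add(Z, mul(Z, SZ)), SSSZ)))))
  step 12: S(S(S(S(add(SSZ, mul(add(Z, mul(Z, SZ)), SSSZ))))))
  step 13: S(S(S(S(S(add(SZ, mul(add(Z, mul(Z, SZ)), SSSZ)))))))
  step 14: S(S(S(S(S(S(add(Z, mul(add(Z, mul(Z, SZ)), SSSZ))))))))
  step 15: S(S(S(S(S(S(mul(add(Z, mul(Z, SZ)), SSSZ)))))))
  step 16: S(S(S(S(S(S(mul(mul(Z, SZ), SSSZ)))))))
  step 17: S(S(S(S(S(S(mul(Z, SSSZ)))))))
  step 18: S^6(Z)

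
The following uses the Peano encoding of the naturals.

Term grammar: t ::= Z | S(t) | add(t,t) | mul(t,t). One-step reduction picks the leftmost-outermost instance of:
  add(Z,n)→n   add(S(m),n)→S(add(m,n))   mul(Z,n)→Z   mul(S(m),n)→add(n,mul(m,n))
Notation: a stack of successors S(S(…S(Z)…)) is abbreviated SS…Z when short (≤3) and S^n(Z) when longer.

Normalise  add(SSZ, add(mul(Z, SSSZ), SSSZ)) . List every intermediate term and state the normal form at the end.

  start: add(SSZ, add(mul(Z, SSSZ), SSSZ))
  →1  S(add(SZ, add(mul(Z, SSSZ), SSSZ)))
  →2  S(S(add(Z, add(mul(Z, SSSZ), SSSZ))))
  →3  S(S(add(mul(Z, SSSZ), SSSZ)))
  →4  S(S(add(Z, SSSZ)))
  →5  S^5(Z)

Answer: normal form = S^5(Z)  (in 5 steps)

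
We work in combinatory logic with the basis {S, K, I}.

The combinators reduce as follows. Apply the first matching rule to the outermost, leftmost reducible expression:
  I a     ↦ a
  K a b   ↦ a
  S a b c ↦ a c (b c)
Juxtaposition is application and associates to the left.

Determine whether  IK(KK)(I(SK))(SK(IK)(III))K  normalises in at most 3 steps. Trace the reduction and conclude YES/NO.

Answer: YES — reaches normal form KK in 3 ≤ 3 steps

Reduction:
  start: IK(KK)(I(SK))(SK(IK)(III))K
  [1] K(KK)(I(SK))(SK(IK)(III))K
  [2] KK(SK(IK)(III))K
  [3] KK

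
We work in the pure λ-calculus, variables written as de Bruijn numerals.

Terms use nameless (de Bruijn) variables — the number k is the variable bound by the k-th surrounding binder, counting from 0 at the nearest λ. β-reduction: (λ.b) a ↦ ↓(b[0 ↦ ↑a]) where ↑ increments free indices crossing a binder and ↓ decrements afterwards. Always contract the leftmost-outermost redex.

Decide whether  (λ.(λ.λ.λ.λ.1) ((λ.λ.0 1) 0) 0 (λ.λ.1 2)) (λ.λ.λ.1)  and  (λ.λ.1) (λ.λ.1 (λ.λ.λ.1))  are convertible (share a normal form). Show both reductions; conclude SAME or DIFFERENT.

Answer: SAME — A ⇓ λ.λ.λ.1 (λ.λ.λ.1), B ⇓ λ.λ.λ.1 (λ.λ.λ.1)

Derivation:
Term A:
  start: (λ.(λ.λ.λ.λ.1) ((λ.λ.0 1) 0) 0 (λ.λ.1 2)) (λ.λ.λ.1)
  [1] (λ.λ.λ.λ.1) ((λ.λ.0 1) (λ.λ.λ.1)) (λ.λ.λ.1) (λ.λ.1 (λ.λ.λ.1))
  [2] (λ.λ.λ.1) (λ.λ.λ.1) (λ.λ.1 (λ.λ.λ.1))
  [3] (λ.λ.1) (λ.λ.1 (λ.λ.λ.1))
  [4] λ.λ.λ.1 (λ.λ.λ.1)

Term B:
  start: (λ.λ.1) (λ.λ.1 (λ.λ.λ.1))
  [1] λ.λ.λ.1 (λ.λ.λ.1)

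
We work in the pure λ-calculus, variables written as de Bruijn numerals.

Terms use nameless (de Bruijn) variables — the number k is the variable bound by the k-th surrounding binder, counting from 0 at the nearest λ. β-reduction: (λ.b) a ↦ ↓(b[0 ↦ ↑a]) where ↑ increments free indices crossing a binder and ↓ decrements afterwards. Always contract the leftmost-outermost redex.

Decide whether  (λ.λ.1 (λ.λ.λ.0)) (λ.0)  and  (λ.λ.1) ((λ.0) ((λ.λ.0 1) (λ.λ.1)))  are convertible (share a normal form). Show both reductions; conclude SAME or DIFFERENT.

Answer: DIFFERENT — A ⇓ λ.λ.λ.λ.0, B ⇓ λ.λ.0 (λ.λ.1)

Working:
Term A:
  start: (λ.λ.1 (λ.λ.λ.0)) (λ.0)
  [1] λ.(λ.0) (λ.λ.λ.0)
  [2] λ.λ.λ.λ.0

Term B:
  start: (λ.λ.1) ((λ.0) ((λ.λ.0 1) (λ.λ.1)))
  [1] λ.(λ.0) ((λ.λ.0 1) (λ.λ.1))
  [2] λ.(λ.λ.0 1) (λ.λ.1)
  [3] λ.λ.0 (λ.λ.1)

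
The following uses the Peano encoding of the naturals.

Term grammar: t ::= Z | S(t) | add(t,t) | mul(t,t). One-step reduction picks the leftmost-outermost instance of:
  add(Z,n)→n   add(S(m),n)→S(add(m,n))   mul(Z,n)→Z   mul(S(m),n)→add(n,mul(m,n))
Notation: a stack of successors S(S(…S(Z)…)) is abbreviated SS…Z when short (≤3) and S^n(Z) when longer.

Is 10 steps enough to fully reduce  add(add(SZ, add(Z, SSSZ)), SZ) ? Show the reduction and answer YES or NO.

Answer: YES — reaches normal form S^5(Z) in 8 ≤ 10 steps

Derivation:
  start: add(add(SZ, add(Z, SSSZ)), SZ)
  →1  add(S(add(Z, add(Z, SSSZ))), SZ)
  →2  S(add(add(Z, add(Z, SSSZ)), SZ))
  →3  S(add(add(Z, SSSZ), SZ))
  →4  S(add(SSSZ, SZ))
  →5  S(S(add(SSZ, SZ)))
  →6  S(S(S(add(SZ, SZ))))
  →7  S(S(S(S(add(Z, SZ)))))
  →8  S^5(Z)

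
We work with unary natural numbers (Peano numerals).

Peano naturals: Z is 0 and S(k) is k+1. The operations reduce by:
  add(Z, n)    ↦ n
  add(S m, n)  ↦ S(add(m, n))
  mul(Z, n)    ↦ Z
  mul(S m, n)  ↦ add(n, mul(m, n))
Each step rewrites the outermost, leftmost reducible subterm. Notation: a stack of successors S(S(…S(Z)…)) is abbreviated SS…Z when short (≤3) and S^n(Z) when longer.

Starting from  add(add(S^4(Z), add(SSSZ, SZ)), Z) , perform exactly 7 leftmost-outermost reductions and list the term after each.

Answer: after 7 steps: S(S(S(add(S(add(Z, add(SSSZ, SZ))), Z))))

Derivation:
  start: add(add(S^4(Z), add(SSSZ, SZ)), Z)
  →1  add(S(add(SSSZ, add(SSSZ, SZ))), Z)
  →2  S(add(add(SSSZ, add(SSSZ, SZ)), Z))
  →3  S(add(S(add(SSZ, add(SSSZ, SZ))), Z))
  →4  S(S(add(add(SSZ, add(SSSZ, SZ)), Z)))
  →5  S(S(add(S(add(SZ, add(SSSZ, SZ))), Z)))
  →6  S(S(S(add(add(SZ, add(SSSZ, SZ)), Z))))
  →7  S(S(S(add(S(add(Z, add(SSSZ, SZ))), Z))))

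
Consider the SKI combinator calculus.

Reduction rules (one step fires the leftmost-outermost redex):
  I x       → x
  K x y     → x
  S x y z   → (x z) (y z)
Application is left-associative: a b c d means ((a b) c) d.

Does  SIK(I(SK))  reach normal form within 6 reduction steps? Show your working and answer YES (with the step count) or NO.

  start: SIK(I(SK))
  step 1: I(I(SK))(K(I(SK)))
  step 2: I(SK)(K(I(SK)))
  step 3: SK(K(I(SK)))
  step 4: SK(K(SK))

Answer: YES — reaches normal form SK(K(SK)) in 4 ≤ 6 steps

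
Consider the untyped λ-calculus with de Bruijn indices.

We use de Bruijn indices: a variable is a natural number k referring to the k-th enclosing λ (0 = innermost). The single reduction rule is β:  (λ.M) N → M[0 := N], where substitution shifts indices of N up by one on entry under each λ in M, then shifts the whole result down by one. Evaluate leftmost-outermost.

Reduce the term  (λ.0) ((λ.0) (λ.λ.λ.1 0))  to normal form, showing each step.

  start: (λ.0) ((λ.0) (λ.λ.λ.1 0))
  [1] (λ.0) (λ.λ.λ.1 0)
  [2] λ.λ.λ.1 0

Answer: normal form = λ.λ.λ.1 0  (in 2 steps)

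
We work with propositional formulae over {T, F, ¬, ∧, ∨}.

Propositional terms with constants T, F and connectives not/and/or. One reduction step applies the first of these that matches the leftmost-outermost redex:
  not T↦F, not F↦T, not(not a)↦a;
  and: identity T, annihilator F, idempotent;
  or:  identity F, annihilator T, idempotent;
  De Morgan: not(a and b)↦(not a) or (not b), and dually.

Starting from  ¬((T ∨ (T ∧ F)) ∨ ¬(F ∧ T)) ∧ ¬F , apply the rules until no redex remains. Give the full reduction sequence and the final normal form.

Answer: normal form = F  (in 6 steps)

Reduction:
  start: ¬((T ∨ (T ∧ F)) ∨ ¬(F ∧ T)) ∧ ¬F
  →1  (¬(T ∨ (T ∧ F)) ∧ ¬¬(F ∧ T)) ∧ ¬F
  →2  ((¬T ∧ ¬(T ∧ F)) ∧ ¬¬(F ∧ T)) ∧ ¬F
  →3  ((F ∧ ¬(T ∧ F)) ∧ ¬¬(F ∧ T)) ∧ ¬F
  →4  (F ∧ ¬¬(F ∧ T)) ∧ ¬F
  →5  F ∧ ¬F
  →6  F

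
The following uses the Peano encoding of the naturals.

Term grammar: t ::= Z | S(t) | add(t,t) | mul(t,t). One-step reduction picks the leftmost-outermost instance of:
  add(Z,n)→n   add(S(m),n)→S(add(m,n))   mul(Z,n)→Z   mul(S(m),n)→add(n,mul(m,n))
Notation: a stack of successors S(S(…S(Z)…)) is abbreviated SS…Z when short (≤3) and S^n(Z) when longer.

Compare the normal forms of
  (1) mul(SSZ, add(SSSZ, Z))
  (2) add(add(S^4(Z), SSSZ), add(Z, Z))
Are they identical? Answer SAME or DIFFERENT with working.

Answer: DIFFERENT — A ⇓ S^6(Z), B ⇓ S^7(Z)

Derivation:
Term A:
  start: mul(SSZ, add(SSSZ, Z))
  →1  add(add(SSSZ, Z), mul(SZ, add(SSSZ, Z)))
  →2  add(S(add(SSZ, Z)), mul(SZ, add(SSSZ, Z)))
  →3  S(add(add(SSZ, Z), mul(SZ, add(SSSZ, Z))))
  →4  S(add(S(add(SZ, Z)), mul(SZ, add(SSSZ, Z))))
  →5  S(S(add(add(SZ, Z), mul(SZ, add(SSSZ, Z)))))
  →6  S(S(add(S(add(Z, Z)), mul(SZ, add(SSSZ, Z)))))
  →7  S(S(S(add(add(Z, Z), mul(SZ, add(SSSZ, Z))))))
  →8  S(S(S(add(Z, mul(SZ, add(SSSZ, Z))))))
  →9  S(S(S(mul(SZ, add(SSSZ, Z)))))
  →10  S(S(S(add(add(SSSZ, Z), mul(Z, add(SSSZ, Z))))))
  →11  S(S(S(add(S(add(SSZ, Z)), mul(Z, add(SSSZ, Z))))))
  →12  S(S(S(S(add(add(SSZ, Z), mul(Z, add(SSSZ, Z)))))))
  →13  S(S(S(S(add(S(add(SZ, Z)), mul(Z, add(SSSZ, Z)))))))
  →14  S(S(S(S(S(add(add(SZ, Z), mul(Z, add(SSSZ, Z))))))))
  →15  S(S(S(S(S(add(S(add(Z, Z)), mul(Z, add(SSSZ, Z))))))))
  →16  S(S(S(S(S(S(add(add(Z, Z), mul(Z, add(SSSZ, Z)))))))))
  →17  S(S(S(S(S(S(add(Z, mul(Z, add(SSSZ, Z)))))))))
  →18  S(S(S(S(S(S(mul(Z, add(SSSZ, Z))))))))
  →19  S^6(Z)

Term B:
  start: add(add(S^4(Z), SSSZ), add(Z, Z))
  →1  add(S(add(SSSZ, SSSZ)), add(Z, Z))
  →2  S(add(add(SSSZ, SSSZ), add(Z, Z)))
  →3  S(add(S(add(SSZ, SSSZ)), add(Z, Z)))
  →4  S(S(add(add(SSZ, SSSZ), add(Z, Z))))
  →5  S(S(add(S(add(SZ, SSSZ)), add(Z, Z))))
  →6  S(S(S(add(add(SZ, SSSZ), add(Z, Z)))))
  →7  S(S(S(add(S(add(Z, SSSZ)), add(Z, Z)))))
  →8  S(S(S(S(add(add(Z, SSSZ), add(Z, Z))))))
  →9  S(S(S(S(add(SSSZ, add(Z, Z))))))
  →10  S(S(S(S(S(add(SSZ, add(Z, Z)))))))
  →11  S(S(S(S(S(S(add(SZ, add(Z, Z))))))))
  →12  S(S(S(S(S(S(S(add(Z, add(Z, Z)))))))))
  →13  S(S(S(S(S(S(S(add(Z, Z))))))))
  →14  S^7(Z)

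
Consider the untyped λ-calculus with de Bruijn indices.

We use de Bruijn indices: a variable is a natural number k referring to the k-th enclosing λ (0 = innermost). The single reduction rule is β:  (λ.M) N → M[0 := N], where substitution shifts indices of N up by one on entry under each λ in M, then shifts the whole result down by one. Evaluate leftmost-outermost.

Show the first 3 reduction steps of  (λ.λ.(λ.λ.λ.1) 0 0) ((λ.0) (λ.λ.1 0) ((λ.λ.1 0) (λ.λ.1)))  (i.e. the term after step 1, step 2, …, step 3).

  start: (λ.λ.(λ.λ.λ.1) 0 0) ((λ.0) (λ.λ.1 0) ((λ.λ.1 0) (λ.λ.1)))
  →1  λ.(λ.λ.λ.1) 0 0
  →2  λ.(λ.λ.1) 0
  →3  λ.λ.1

Answer: after 3 steps: λ.λ.1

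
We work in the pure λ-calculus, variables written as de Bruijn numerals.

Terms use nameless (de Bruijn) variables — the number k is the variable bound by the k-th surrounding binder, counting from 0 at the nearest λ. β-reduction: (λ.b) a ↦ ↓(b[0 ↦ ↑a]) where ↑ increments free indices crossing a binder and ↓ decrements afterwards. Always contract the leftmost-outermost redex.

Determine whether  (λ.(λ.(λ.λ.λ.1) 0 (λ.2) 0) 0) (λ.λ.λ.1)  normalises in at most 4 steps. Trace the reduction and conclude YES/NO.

Answer: NO — after 4 steps the term is (λ.λ.λ.λ.λ.1) (λ.λ.λ.1), not yet normal

Working:
  start: (λ.(λ.(λ.λ.λ.1) 0 (λ.2) 0) 0) (λ.λ.λ.1)
  step 1: (λ.(λ.λ.λ.1) 0 (λ.λ.λ.λ.1) 0) (λ.λ.λ.1)
  step 2: (λ.λ.λ.1) (λ.λ.λ.1) (λ.λ.λ.λ.1) (λ.λ.λ.1)
  step 3: (λ.λ.1) (λ.λ.λ.λ.1) (λ.λ.λ.1)
  step 4: (λ.λ.λ.λ.λ.1) (λ.λ.λ.1)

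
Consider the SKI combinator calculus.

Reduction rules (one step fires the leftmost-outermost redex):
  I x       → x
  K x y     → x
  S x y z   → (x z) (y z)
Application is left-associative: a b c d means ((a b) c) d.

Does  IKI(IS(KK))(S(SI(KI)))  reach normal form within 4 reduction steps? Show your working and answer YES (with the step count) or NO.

Answer: YES — reaches normal form S(SI(KI)) in 3 ≤ 4 steps

Working:
  start: IKI(IS(KK))(S(SI(KI)))
  [1] KI(IS(KK))(S(SI(KI)))
  [2] I(S(SI(KI)))
  [3] S(SI(KI))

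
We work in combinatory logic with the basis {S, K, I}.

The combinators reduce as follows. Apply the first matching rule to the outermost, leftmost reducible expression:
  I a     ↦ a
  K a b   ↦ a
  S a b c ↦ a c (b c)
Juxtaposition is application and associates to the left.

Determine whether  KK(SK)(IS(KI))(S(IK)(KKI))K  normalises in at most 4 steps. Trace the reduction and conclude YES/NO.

  start: KK(SK)(IS(KI))(S(IK)(KKI))K
  [1] K(IS(KI))(S(IK)(KKI))K
  [2] IS(KI)K
  [3] S(KI)K

Answer: YES — reaches normal form S(KI)K in 3 ≤ 4 steps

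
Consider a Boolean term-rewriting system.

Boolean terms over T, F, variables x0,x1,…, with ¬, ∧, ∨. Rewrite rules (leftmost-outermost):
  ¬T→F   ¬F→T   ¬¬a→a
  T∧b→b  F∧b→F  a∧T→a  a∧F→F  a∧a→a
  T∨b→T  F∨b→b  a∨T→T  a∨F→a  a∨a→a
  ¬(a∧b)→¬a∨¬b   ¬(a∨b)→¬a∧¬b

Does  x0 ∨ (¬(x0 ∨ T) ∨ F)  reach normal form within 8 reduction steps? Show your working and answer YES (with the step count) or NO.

  start: x0 ∨ (¬(x0 ∨ T) ∨ F)
  →1  x0 ∨ ¬(x0 ∨ T)
  →2  x0 ∨ (¬x0 ∧ ¬T)
  →3  x0 ∨ (¬x0 ∧ F)
  →4  x0 ∨ F
  →5  x0

Answer: YES — reaches normal form x0 in 5 ≤ 8 steps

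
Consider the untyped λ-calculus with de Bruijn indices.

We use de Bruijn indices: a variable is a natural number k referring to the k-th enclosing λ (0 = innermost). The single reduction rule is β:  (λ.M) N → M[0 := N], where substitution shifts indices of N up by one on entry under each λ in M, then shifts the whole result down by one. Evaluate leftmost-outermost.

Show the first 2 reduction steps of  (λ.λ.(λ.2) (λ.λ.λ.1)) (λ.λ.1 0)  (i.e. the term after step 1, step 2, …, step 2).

Answer: after 2 steps: λ.λ.λ.1 0

Working:
  start: (λ.λ.(λ.2) (λ.λ.λ.1)) (λ.λ.1 0)
  →1  λ.(λ.λ.λ.1 0) (λ.λ.λ.1)
  →2  λ.λ.λ.1 0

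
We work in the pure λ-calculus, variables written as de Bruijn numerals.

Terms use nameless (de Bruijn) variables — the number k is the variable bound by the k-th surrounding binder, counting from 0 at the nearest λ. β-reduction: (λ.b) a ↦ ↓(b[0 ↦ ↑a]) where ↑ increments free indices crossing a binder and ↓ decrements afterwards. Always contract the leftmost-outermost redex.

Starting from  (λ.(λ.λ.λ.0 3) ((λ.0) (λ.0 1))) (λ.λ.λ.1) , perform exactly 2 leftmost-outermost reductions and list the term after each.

  start: (λ.(λ.λ.λ.0 3) ((λ.0) (λ.0 1))) (λ.λ.λ.1)
  [1] (λ.λ.λ.0 (λ.λ.λ.1)) ((λ.0) (λ.0 (λ.λ.λ.1)))
  [2] λ.λ.0 (λ.λ.λ.1)

Answer: after 2 steps: λ.λ.0 (λ.λ.λ.1)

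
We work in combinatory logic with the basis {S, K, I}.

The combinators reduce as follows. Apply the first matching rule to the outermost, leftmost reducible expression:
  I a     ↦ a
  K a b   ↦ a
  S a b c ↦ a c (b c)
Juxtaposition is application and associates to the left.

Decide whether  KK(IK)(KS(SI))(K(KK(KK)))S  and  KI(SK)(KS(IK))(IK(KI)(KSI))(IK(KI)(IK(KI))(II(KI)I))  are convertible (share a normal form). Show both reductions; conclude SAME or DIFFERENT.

Term A:
  start: KK(IK)(KS(SI))(K(KK(KK)))S
  [1] K(KS(SI))(K(KK(KK)))S
  [2] KS(SI)S
  [3] SS

Term B:
  start: KI(SK)(KS(IK))(IK(KI)(KSI))(IK(KI)(IK(KI))(II(KI)I))
  [1] I(KS(IK))(IK(KI)(KSI))(IK(KI)(IK(KI))(II(KI)I))
  [2] KS(IK)(IK(KI)(KSI))(IK(KI)(IK(KI))(II(KI)I))
  [3] S(IK(KI)(KSI))(IK(KI)(IK(KI))(II(KI)I))
  [4] S(K(KI)(KSI))(IK(KI)(IK(KI))(II(KI)I))
  [5] S(KI)(IK(KI)(IK(KI))(II(KI)I))
  [6] S(KI)(K(KI)(IK(KI))(II(KI)I))
  [7] S(KI)(KI(II(KI)I))
  [8] S(KI)I

Answer: DIFFERENT — A ⇓ SS, B ⇓ S(KI)I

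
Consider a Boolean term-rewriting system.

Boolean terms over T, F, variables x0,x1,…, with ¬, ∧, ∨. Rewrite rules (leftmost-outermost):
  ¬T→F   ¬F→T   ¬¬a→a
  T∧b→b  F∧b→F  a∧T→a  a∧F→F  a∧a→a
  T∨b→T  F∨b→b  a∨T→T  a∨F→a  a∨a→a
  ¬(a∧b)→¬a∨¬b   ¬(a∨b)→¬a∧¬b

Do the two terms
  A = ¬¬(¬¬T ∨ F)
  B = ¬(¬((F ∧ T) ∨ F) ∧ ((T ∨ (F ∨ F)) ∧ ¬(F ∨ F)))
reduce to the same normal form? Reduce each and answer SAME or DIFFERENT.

Answer: DIFFERENT — A ⇓ T, B ⇓ F

Derivation:
Term A:
  start: ¬¬(¬¬T ∨ F)
  step 1: ¬¬T ∨ F
  step 2: ¬¬T
  step 3: T

Term B:
  start: ¬(¬((F ∧ T) ∨ F) ∧ ((T ∨ (F ∨ F)) ∧ ¬(F ∨ F)))
  step 1: ¬¬((F ∧ T) ∨ F) ∨ ¬((T ∨ (F ∨ F)) ∧ ¬(F ∨ F))
  step 2: ((F ∧ T) ∨ F) ∨ ¬((T ∨ (F ∨ F)) ∧ ¬(F ∨ F))
  step 3: (F ∧ T) ∨ ¬((T ∨ (F ∨ F)) ∧ ¬(F ∨ F))
  step 4: F ∨ ¬((T ∨ (F ∨ F)) ∧ ¬(F ∨ F))
  step 5: ¬((T ∨ (F ∨ F)) ∧ ¬(F ∨ F))
  step 6: ¬(T ∨ (F ∨ F)) ∨ ¬¬(F ∨ F)
  step 7: (¬T ∧ ¬(F ∨ F)) ∨ ¬¬(F ∨ F)
  step 8: (F ∧ ¬(F ∨ F)) ∨ ¬¬(F ∨ F)
  step 9: F ∨ ¬¬(F ∨ F)
  step 10: ¬¬(F ∨ F)
  step 11: F ∨ F
  step 12: F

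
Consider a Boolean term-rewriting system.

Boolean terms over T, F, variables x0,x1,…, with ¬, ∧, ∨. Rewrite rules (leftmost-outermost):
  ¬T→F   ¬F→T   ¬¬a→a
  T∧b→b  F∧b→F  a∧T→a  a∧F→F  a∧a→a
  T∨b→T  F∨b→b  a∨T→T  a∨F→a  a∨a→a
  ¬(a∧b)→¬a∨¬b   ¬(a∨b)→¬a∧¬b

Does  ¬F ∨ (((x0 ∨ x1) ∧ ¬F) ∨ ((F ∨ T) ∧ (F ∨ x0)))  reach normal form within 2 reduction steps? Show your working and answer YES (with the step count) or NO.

Answer: YES — reaches normal form T in 2 ≤ 2 steps

Reduction:
  start: ¬F ∨ (((x0 ∨ x1) ∧ ¬F) ∨ ((F ∨ T) ∧ (F ∨ x0)))
  [1] T ∨ (((x0 ∨ x1) ∧ ¬F) ∨ ((F ∨ T) ∧ (F ∨ x0)))
  [2] T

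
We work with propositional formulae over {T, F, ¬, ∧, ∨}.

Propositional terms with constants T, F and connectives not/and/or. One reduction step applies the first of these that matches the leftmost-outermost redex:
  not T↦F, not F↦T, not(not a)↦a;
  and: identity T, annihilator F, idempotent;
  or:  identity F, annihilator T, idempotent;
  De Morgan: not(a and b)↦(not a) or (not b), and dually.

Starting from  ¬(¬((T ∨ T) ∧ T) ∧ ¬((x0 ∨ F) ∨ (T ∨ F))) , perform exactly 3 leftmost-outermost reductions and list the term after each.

  start: ¬(¬((T ∨ T) ∧ T) ∧ ¬((x0 ∨ F) ∨ (T ∨ F)))
  step 1: ¬¬((T ∨ T) ∧ T) ∨ ¬¬((x0 ∨ F) ∨ (T ∨ F))
  step 2: ((T ∨ T) ∧ T) ∨ ¬¬((x0 ∨ F) ∨ (T ∨ F))
  step 3: (T ∨ T) ∨ ¬¬((x0 ∨ F) ∨ (T ∨ F))

Answer: after 3 steps: (T ∨ T) ∨ ¬¬((x0 ∨ F) ∨ (T ∨ F))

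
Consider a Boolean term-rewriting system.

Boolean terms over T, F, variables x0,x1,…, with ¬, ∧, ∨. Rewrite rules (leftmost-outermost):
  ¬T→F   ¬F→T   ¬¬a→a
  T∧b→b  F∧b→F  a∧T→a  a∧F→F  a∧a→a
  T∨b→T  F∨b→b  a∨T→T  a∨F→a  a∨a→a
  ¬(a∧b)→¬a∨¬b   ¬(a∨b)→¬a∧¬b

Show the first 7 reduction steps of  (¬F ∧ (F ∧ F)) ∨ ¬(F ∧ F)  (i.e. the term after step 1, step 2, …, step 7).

  start: (¬F ∧ (F ∧ F)) ∨ ¬(F ∧ F)
  [1] (T ∧ (F ∧ F)) ∨ ¬(F ∧ F)
  [2] (F ∧ F) ∨ ¬(F ∧ F)
  [3] F ∨ ¬(F ∧ F)
  [4] ¬(F ∧ F)
  [5] ¬F ∨ ¬F
  [6] ¬F
  [7] T

Answer: after 7 steps: T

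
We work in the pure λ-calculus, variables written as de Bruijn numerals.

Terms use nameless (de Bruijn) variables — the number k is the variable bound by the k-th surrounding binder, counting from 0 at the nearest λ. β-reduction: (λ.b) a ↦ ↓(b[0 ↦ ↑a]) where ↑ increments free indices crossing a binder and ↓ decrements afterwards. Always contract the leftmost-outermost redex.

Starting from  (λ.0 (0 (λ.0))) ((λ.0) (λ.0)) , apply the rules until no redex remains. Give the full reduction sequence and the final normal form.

  start: (λ.0 (0 (λ.0))) ((λ.0) (λ.0))
  step 1: (λ.0) (λ.0) ((λ.0) (λ.0) (λ.0))
  step 2: (λ.0) ((λ.0) (λ.0) (λ.0))
  step 3: (λ.0) (λ.0) (λ.0)
  step 4: (λ.0) (λ.0)
  step 5: λ.0

Answer: normal form = λ.0  (in 5 steps)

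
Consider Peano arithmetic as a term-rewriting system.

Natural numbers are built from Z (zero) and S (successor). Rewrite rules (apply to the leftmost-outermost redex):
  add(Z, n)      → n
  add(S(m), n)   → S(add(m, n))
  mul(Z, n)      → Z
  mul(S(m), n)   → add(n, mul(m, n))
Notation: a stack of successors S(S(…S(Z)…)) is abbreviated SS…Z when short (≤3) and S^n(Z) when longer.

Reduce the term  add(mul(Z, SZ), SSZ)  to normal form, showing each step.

Answer: normal form = SSZ  (in 2 steps)

Derivation:
  start: add(mul(Z, SZ), SSZ)
  [1] add(Z, SSZ)
  [2] SSZ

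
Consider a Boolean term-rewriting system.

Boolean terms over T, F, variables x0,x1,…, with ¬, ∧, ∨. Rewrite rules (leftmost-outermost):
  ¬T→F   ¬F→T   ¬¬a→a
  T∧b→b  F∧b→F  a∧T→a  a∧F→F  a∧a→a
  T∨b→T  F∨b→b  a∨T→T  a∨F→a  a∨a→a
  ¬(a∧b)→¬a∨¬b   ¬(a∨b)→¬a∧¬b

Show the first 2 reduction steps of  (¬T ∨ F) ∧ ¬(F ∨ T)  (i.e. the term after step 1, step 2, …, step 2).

  start: (¬T ∨ F) ∧ ¬(F ∨ T)
  step 1: ¬T ∧ ¬(F ∨ T)
  step 2: F ∧ ¬(F ∨ T)

Answer: after 2 steps: F ∧ ¬(F ∨ T)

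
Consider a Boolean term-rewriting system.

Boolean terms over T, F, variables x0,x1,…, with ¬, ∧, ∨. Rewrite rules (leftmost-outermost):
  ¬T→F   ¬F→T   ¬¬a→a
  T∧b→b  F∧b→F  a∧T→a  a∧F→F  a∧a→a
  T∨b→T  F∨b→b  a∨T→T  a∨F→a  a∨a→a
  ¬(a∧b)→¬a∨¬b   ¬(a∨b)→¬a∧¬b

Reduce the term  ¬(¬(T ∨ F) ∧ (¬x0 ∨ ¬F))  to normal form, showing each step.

Answer: normal form = T  (in 4 steps)

Working:
  start: ¬(¬(T ∨ F) ∧ (¬x0 ∨ ¬F))
  →1  ¬¬(T ∨ F) ∨ ¬(¬x0 ∨ ¬F)
  →2  (T ∨ F) ∨ ¬(¬x0 ∨ ¬F)
  →3  T ∨ ¬(¬x0 ∨ ¬F)
  →4  T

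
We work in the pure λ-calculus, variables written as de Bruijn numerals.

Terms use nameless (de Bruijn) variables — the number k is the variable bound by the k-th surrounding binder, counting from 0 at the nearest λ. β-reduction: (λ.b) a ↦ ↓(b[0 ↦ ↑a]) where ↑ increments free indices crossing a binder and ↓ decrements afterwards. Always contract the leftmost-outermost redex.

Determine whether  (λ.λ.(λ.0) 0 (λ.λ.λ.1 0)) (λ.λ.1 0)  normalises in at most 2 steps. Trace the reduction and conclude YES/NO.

Answer: YES — reaches normal form λ.0 (λ.λ.λ.1 0) in 2 ≤ 2 steps

Working:
  start: (λ.λ.(λ.0) 0 (λ.λ.λ.1 0)) (λ.λ.1 0)
  [1] λ.(λ.0) 0 (λ.λ.λ.1 0)
  [2] λ.0 (λ.λ.λ.1 0)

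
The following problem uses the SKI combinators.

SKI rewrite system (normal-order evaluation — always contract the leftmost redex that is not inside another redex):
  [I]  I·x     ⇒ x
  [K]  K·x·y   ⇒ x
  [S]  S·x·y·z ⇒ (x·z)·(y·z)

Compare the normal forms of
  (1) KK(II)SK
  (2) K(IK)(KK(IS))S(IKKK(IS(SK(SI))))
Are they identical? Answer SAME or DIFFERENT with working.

Term A:
  start: KK(II)SK
  [1] KSK
  [2] S

Term B:
  start: K(IK)(KK(IS))S(IKKK(IS(SK(SI))))
  [1] IKS(IKKK(IS(SK(SI))))
  [2] KS(IKKK(IS(SK(SI))))
  [3] S

Answer: SAME — A ⇓ S, B ⇓ S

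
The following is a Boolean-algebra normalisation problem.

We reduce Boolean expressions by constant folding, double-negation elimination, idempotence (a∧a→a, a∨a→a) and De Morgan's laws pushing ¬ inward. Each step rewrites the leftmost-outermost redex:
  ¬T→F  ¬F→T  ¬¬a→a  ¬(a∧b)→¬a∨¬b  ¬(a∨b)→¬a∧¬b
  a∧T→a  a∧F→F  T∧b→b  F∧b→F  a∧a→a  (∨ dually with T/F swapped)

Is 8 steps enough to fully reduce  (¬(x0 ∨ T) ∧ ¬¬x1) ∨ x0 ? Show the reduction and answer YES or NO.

Answer: YES — reaches normal form x0 in 5 ≤ 8 steps

Reduction:
  start: (¬(x0 ∨ T) ∧ ¬¬x1) ∨ x0
  step 1: ((¬x0 ∧ ¬T) ∧ ¬¬x1) ∨ x0
  step 2: ((¬x0 ∧ F) ∧ ¬¬x1) ∨ x0
  step 3: (F ∧ ¬¬x1) ∨ x0
  step 4: F ∨ x0
  step 5: x0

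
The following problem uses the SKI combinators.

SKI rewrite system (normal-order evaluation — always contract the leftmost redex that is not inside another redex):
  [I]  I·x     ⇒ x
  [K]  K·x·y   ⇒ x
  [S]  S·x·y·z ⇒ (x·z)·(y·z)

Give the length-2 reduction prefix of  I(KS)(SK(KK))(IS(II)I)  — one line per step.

  start: I(KS)(SK(KK))(IS(II)I)
  step 1: KS(SK(KK))(IS(II)I)
  step 2: S(IS(II)I)

Answer: after 2 steps: S(IS(II)I)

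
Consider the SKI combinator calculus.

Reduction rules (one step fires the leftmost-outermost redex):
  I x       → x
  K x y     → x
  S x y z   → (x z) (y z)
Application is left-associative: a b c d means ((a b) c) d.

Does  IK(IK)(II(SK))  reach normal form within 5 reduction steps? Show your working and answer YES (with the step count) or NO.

  start: IK(IK)(II(SK))
  →1  K(IK)(II(SK))
  →2  IK
  →3  K

Answer: YES — reaches normal form K in 3 ≤ 5 steps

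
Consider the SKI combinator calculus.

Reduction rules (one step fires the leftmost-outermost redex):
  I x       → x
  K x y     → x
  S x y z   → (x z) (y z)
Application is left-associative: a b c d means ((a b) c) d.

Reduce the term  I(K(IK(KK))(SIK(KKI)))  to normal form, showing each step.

Answer: normal form = K(KK)  (in 3 steps)

Reduction:
  start: I(K(IK(KK))(SIK(KKI)))
  [1] K(IK(KK))(SIK(KKI))
  [2] IK(KK)
  [3] K(KK)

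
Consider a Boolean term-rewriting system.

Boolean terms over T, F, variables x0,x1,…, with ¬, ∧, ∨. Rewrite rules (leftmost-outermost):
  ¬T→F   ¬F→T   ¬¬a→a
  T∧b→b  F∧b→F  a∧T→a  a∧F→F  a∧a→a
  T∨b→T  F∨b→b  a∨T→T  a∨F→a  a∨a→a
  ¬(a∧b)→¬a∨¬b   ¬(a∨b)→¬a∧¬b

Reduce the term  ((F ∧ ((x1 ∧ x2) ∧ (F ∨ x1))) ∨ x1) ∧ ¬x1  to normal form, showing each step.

Answer: normal form = x1 ∧ ¬x1  (in 2 steps)

Derivation:
  start: ((F ∧ ((x1 ∧ x2) ∧ (F ∨ x1))) ∨ x1) ∧ ¬x1
  [1] (F ∨ x1) ∧ ¬x1
  [2] x1 ∧ ¬x1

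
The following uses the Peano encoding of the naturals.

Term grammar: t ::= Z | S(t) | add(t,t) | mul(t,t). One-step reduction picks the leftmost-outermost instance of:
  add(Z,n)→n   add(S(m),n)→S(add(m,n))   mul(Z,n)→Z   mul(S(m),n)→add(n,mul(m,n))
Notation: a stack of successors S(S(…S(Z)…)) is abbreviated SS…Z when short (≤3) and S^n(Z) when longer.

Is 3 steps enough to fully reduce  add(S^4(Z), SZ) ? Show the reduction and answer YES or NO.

  start: add(S^4(Z), SZ)
  →1  S(add(SSSZ, SZ))
  →2  S(S(add(SSZ, SZ)))
  →3  S(S(S(add(SZ, SZ))))

Answer: NO — after 3 steps the term is S(S(S(add(SZ, SZ)))), not yet normal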